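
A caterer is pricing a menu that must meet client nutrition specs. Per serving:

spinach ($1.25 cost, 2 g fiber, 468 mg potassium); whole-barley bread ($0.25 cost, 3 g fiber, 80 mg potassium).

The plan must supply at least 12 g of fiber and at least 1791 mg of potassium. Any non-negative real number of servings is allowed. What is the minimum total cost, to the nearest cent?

Check every corner: each single food scaled to meet both minima, and each pair solved so both constraints bind.
spinach only: max(12/2, 1791/468) = 6 servings → $7.50.
whole-barley bread only: max(12/3, 1791/80) = 22.39 servings → $5.60.
spinach + whole-barley bread with both tight: 3.547 servings and 1.635 servings → $4.84.
So the least-cost plan costs $4.84.

$4.84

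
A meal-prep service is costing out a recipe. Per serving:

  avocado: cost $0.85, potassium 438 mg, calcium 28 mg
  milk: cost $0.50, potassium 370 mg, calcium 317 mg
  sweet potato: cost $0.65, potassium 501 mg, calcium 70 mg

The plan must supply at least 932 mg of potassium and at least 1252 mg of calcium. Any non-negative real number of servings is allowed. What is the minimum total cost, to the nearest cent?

$1.97

Compare the cost at each extreme point of the feasible region.
avocado only: max(932/438, 1252/28) = 44.71 servings → $38.01.
milk only: max(932/370, 1252/317) = 3.95 servings → $1.97.
sweet potato only: max(932/501, 1252/70) = 17.89 servings → $11.63.
avocado + milk: intersection lies outside the first quadrant.
avocado + sweet potato with both targets exact would need a negative amount; discard.
milk + sweet potato: intersection lies outside the first quadrant.
So the least-cost plan costs $1.97.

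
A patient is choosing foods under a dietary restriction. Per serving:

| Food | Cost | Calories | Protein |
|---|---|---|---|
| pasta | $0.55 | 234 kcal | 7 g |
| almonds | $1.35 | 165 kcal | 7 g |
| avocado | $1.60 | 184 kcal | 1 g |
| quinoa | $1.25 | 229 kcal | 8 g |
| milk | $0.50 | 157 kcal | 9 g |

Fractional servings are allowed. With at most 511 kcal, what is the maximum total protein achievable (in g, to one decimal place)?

Protein per kcal: milk 0.05732, almonds 0.04242, quinoa 0.03493, pasta 0.02991, avocado 0.005435.
With no serving limits, spend the whole calories allowance on milk: 511 kcal / 157 kcal × 9 g = 29.3 g.

29.3 g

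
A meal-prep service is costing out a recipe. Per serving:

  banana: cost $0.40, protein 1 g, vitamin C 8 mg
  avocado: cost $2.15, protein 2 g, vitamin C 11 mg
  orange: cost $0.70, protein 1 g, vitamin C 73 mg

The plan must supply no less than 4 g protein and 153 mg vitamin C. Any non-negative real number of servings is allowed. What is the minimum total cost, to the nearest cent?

banana only: max(4/1, 153/8) = 19.12 servings → $7.65.
avocado only: max(4/2, 153/11) = 13.91 servings → $29.90.
orange only: max(4/1, 153/73) = 4 servings → $2.80.
banana + avocado with both targets exact would need a negative amount; discard.
banana + orange with both tight: 2.138 servings and 1.862 servings → $2.16.
avocado + orange with both tight: 1.03 servings and 1.941 servings → $3.57.
So the least-cost plan costs $2.16.

$2.16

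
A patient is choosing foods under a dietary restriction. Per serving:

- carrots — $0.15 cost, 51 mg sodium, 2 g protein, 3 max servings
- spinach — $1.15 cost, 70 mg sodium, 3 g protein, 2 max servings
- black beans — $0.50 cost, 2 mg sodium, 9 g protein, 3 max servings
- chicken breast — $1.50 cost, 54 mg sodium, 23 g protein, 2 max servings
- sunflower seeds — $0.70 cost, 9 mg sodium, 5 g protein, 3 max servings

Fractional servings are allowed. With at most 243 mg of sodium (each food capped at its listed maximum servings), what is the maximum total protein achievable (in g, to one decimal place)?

Protein per mg sodium: black beans 4.5, sunflower seeds 0.5556, chicken breast 0.4259, spinach 0.04286, carrots 0.03922.
Take 3 servings of black beans: uses 6 mg sodium, +27.0 g protein (running total 27.0 g).
Take 3 servings of sunflower seeds: uses 27 mg sodium, +15.0 g protein (running total 42.0 g).
Take 2 servings of chicken breast: uses 108 mg sodium, +46.0 g protein (running total 88.0 g).
Take 1.457 servings of spinach: uses 102 mg sodium, +4.4 g protein (running total 92.4 g).
Greedy by best ratio exhausts the sodium allowance optimally: 92.4 g.

92.4 g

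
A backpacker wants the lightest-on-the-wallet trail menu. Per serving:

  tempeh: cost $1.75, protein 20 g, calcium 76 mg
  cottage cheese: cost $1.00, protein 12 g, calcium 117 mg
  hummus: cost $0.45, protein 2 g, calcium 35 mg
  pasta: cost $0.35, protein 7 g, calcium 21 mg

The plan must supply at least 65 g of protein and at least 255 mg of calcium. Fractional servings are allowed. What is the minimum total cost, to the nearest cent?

Check every corner: each single food scaled to meet both minima, and each pair solved so both constraints bind.
tempeh only: max(65/20, 255/76) = 3.355 servings → $5.87.
cottage cheese only: max(65/12, 255/117) = 5.417 servings → $5.42.
hummus only: max(65/2, 255/35) = 32.5 servings → $14.62.
pasta only: max(65/7, 255/21) = 12.14 servings → $4.25.
tempeh + cottage cheese with both tight: 3.183 servings and 0.112 servings → $5.68.
tempeh + hummus with both tight: 3.221 servings and 0.292 servings → $5.77.
tempeh + pasta: intersection lies outside the first quadrant.
cottage cheese + hummus with both targets exact would need a negative amount; discard.
cottage cheese + pasta with both tight: 0.7407 servings and 8.016 servings → $3.55.
hummus + pasta with both tight: 2.069 servings and 8.695 servings → $3.97.
Cheapest feasible corner: $3.55.

$3.55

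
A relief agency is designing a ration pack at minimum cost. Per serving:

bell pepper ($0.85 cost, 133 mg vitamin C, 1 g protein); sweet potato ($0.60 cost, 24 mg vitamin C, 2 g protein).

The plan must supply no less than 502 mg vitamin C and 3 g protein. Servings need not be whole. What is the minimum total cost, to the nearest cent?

$3.21

Two binding constraints pin down two serving amounts, so the optimal mix uses at most two foods. The candidates are each food alone (scaled to the tighter of vitamin C/protein) and each pair with both constraints tight.
bell pepper only: max(502/133, 3/1) = 3.774 servings → $3.21.
sweet potato only: max(502/24, 3/2) = 20.92 servings → $12.55.
bell pepper + sweet potato with both targets exact would need a negative amount; discard.
The minimum over all feasible corners is $3.21.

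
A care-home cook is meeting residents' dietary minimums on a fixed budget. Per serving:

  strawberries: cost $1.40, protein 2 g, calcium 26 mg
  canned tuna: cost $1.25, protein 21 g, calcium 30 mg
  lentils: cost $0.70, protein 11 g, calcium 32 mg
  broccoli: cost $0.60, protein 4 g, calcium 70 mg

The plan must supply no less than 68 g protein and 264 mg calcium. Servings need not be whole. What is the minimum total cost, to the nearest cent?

A basic optimal solution has at most two foods positive. Try each food alone and each pair with both targets met exactly.
strawberries only: max(68/2, 264/26) = 34 servings → $47.60.
canned tuna only: max(68/21, 264/30) = 8.8 servings → $11.00.
lentils only: max(68/11, 264/32) = 8.25 servings → $5.78.
broccoli only: max(68/4, 264/70) = 17 servings → $10.20.
strawberries + canned tuna with both tight: 7.21 servings and 2.551 servings → $13.28.
strawberries + lentils with both tight: 3.279 servings and 5.586 servings → $8.50.
strawberries + broccoli: intersection lies outside the first quadrant.
canned tuna + lentils with both targets exact would need a negative amount; discard.
canned tuna + broccoli with both tight: 2.744 servings and 2.596 servings → $4.99.
lentils + broccoli with both tight: 5.769 servings and 1.134 servings → $4.72.
So the least-cost plan costs $4.72.

$4.72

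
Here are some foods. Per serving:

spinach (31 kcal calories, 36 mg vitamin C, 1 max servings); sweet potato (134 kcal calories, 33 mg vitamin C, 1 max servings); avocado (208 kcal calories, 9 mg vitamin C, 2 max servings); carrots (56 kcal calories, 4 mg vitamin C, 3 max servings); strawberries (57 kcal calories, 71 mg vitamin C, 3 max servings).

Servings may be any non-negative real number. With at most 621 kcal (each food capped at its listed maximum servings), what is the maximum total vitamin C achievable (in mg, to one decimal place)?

Vitamin C per kcal: strawberries 1.246, spinach 1.161, sweet potato 0.2463, carrots 0.07143, avocado 0.04327.
Take 3 servings of strawberries: uses 171 kcal, +213.0 mg vitamin C (running total 213.0 mg).
Take 1 serving of spinach: uses 31 kcal, +36.0 mg vitamin C (running total 249.0 mg).
Take 1 serving of sweet potato: uses 134 kcal, +33.0 mg vitamin C (running total 282.0 mg).
Take 3 servings of carrots: uses 168 kcal, +12.0 mg vitamin C (running total 294.0 mg).
Take 0.5625 servings of avocado: uses 117 kcal, +5.1 mg vitamin C (running total 299.1 mg).
Greedy by best ratio exhausts the calories allowance optimally: 299.1 mg.

299.1 mg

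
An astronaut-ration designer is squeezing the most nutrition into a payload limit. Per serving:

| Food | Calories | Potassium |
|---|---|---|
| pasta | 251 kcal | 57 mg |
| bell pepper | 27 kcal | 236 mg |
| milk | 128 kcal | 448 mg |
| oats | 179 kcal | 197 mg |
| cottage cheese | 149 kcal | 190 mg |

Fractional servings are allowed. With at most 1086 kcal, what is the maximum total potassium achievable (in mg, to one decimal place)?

Potassium per kcal: bell pepper 8.741, milk 3.5, cottage cheese 1.275, oats 1.101, pasta 0.2271.
With no serving limits, spend the whole calories allowance on bell pepper: 1086 kcal / 27 kcal × 236 mg = 9492.4 mg.

9492.4 mg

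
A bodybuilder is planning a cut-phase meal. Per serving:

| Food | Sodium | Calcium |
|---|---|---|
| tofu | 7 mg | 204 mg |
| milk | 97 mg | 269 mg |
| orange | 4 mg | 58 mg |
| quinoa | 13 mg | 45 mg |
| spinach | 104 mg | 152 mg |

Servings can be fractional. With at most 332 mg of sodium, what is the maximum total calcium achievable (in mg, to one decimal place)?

9675.4 mg

Calcium per mg sodium: tofu 29.14, orange 14.5, quinoa 3.462, milk 2.773, spinach 1.462.
With no serving limits, spend the whole sodium allowance on tofu: 332 mg / 7 mg × 204 mg = 9675.4 mg.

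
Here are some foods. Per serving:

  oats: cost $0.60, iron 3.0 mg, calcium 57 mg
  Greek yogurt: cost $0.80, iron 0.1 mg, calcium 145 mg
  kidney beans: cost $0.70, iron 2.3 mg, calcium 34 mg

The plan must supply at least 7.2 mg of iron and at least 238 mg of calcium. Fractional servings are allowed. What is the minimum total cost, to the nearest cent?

The cheapest plan sits at a corner of the feasible region — with two constraints it uses at most two foods.
oats only: max(7.2/3.0, 238/57) = 4.175 servings → $2.51.
Greek yogurt only: max(7.2/0.1, 238/145) = 72 servings → $57.60.
kidney beans only: max(7.2/2.3, 238/34) = 7 servings → $4.90.
oats + Greek yogurt with both tight: 2.376 servings and 0.7072 servings → $1.99.
oats + kidney beans: intersection lies outside the first quadrant.
Greek yogurt + kidney beans with both tight: 0.9167 servings and 3.091 servings → $2.90.
So the least-cost plan costs $1.99.

$1.99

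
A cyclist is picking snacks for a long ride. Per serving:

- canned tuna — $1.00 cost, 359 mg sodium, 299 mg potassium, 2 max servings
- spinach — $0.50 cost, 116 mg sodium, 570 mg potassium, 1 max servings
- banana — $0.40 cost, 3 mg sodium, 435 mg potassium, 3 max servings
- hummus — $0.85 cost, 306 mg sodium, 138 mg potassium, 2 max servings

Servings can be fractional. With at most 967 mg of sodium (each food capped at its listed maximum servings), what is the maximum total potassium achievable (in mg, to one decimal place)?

2528.9 mg

Potassium per mg sodium: banana 145, spinach 4.914, canned tuna 0.8329, hummus 0.451.
Take 3 servings of banana: uses 9 mg sodium, +1305.0 mg potassium (running total 1305.0 mg).
Take 1 serving of spinach: uses 116 mg sodium, +570.0 mg potassium (running total 1875.0 mg).
Take 2 servings of canned tuna: uses 718 mg sodium, +598.0 mg potassium (running total 2473.0 mg).
Take 0.4052 servings of hummus: uses 124 mg sodium, +55.9 mg potassium (running total 2528.9 mg).
Greedy by best ratio exhausts the sodium allowance optimally: 2528.9 mg.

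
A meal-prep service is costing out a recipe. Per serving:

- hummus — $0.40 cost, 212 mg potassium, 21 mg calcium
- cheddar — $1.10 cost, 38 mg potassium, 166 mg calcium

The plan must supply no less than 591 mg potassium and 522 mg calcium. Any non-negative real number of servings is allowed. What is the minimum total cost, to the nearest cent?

A basic optimal solution has at most two foods positive. Try each food alone and each pair with both targets met exactly.
hummus only: max(591/212, 522/21) = 24.86 servings → $9.94.
cheddar only: max(591/38, 522/166) = 15.55 servings → $17.11.
hummus + cheddar with both tight: 2.276 servings and 2.857 servings → $4.05.
Cheapest feasible corner: $4.05.

$4.05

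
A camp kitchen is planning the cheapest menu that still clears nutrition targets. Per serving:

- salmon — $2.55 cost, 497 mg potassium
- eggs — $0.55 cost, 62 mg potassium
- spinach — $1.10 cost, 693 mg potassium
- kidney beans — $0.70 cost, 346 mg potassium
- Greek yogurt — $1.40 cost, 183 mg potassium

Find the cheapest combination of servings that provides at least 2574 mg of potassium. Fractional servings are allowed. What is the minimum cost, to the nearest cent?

Cost per mg of potassium: spinach $0.0016, kidney beans $0.0020, salmon $0.0051, Greek yogurt $0.0077, eggs $0.0089.
With no serving limits, use only spinach: 2574 mg / 693 mg = 3.714 servings × $1.10 = $4.09.

$4.09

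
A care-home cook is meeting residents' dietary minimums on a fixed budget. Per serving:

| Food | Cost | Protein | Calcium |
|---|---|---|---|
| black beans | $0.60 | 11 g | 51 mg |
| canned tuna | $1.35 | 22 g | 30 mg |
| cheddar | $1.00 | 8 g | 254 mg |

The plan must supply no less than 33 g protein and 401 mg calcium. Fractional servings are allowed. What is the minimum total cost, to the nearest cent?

$2.44

black beans only: max(33/11, 401/51) = 7.863 servings → $4.72.
canned tuna only: max(33/22, 401/30) = 13.37 servings → $18.05.
cheddar only: max(33/8, 401/254) = 4.125 servings → $4.12.
black beans + canned tuna: intersection lies outside the first quadrant.
black beans + cheddar with both tight: 2.168 servings and 1.143 servings → $2.44.
canned tuna + cheddar with both tight: 0.9675 servings and 1.464 servings → $2.77.
So the least-cost plan costs $2.44.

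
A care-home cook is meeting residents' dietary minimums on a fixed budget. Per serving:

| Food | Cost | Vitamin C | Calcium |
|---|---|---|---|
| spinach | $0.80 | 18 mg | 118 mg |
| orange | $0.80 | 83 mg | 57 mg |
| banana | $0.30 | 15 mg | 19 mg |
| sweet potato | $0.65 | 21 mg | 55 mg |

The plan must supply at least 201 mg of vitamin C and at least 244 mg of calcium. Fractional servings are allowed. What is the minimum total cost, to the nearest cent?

$2.57

At the optimum either one food covers both requirements or two foods hit both targets exactly; no other combination can be cheaper.
spinach only: max(201/18, 244/118) = 11.17 servings → $8.93.
orange only: max(201/83, 244/57) = 4.281 servings → $3.42.
banana only: max(201/15, 244/19) = 13.4 servings → $4.02.
sweet potato only: max(201/21, 244/55) = 9.571 servings → $6.22.
spinach + orange with both tight: 1.003 servings and 2.204 servings → $2.57.
spinach + banana with both targets exact would need a negative amount; discard.
spinach + sweet potato with both targets exact would need a negative amount; discard.
orange + banana with both tight: 0.2202 servings and 12.18 servings → $3.83.
orange + sweet potato with both tight: 1.761 servings and 2.611 servings → $3.11.
banana + sweet potato: intersection lies outside the first quadrant.
Cheapest feasible corner: $2.57.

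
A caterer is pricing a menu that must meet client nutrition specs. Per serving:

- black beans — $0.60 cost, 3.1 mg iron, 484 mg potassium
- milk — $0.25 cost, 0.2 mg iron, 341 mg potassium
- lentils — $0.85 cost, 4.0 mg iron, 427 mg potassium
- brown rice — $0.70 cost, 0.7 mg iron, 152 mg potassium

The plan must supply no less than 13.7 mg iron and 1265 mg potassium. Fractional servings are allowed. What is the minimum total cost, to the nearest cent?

$2.65

With two linear requirements the optimum uses one or two foods; enumerate the corners.
black beans only: max(13.7/3.1, 1265/484) = 4.419 servings → $2.65.
milk only: max(13.7/0.2, 1265/341) = 68.5 servings → $17.12.
lentils only: max(13.7/4.0, 1265/427) = 3.425 servings → $2.91.
brown rice only: max(13.7/0.7, 1265/152) = 19.57 servings → $13.70.
black beans + milk: the both-tight solution has a negative serving — not a feasible corner.
black beans + lentils: the both-tight solution has a negative serving — not a feasible corner.
black beans + brown rice with both targets exact would need a negative amount; discard.
milk + lentils: the both-tight solution has a negative serving — not a feasible corner.
milk + brown rice: the both-tight solution has a negative serving — not a feasible corner.
lentils + brown rice: the both-tight solution has a negative serving — not a feasible corner.
Cheapest feasible corner: $2.65.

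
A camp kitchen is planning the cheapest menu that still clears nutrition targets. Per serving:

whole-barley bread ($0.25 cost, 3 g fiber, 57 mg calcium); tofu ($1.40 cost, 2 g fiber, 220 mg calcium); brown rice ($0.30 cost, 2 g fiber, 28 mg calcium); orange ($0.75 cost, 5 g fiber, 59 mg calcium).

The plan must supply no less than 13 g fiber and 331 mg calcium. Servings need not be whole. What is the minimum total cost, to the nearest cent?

With two linear requirements the optimum uses one or two foods; enumerate the corners.
whole-barley bread only: max(13/3, 331/57) = 5.807 servings → $1.45.
tofu only: max(13/2, 331/220) = 6.5 servings → $9.10.
brown rice only: max(13/2, 331/28) = 11.82 servings → $3.55.
orange only: max(13/5, 331/59) = 5.61 servings → $4.21.
whole-barley bread + tofu with both tight: 4.026 servings and 0.4615 servings → $1.65.
whole-barley bread + brown rice: the both-tight solution has a negative serving — not a feasible corner.
whole-barley bread + orange: the both-tight solution has a negative serving — not a feasible corner.
tofu + brown rice with both tight: 0.776 servings and 5.724 servings → $2.80.
tofu + orange with both tight: 0.9043 servings and 2.238 servings → $2.94.
brown rice + orange: intersection lies outside the first quadrant.
So the least-cost plan costs $1.45.

$1.45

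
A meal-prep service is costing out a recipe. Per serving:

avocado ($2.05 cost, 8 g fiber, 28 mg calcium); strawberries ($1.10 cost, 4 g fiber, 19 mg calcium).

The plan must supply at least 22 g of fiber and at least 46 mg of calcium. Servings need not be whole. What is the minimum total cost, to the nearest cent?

An LP optimum is at a vertex; with two nutrient constraints at most two foods are used. Check each candidate.
avocado only: max(22/8, 46/28) = 2.75 servings → $5.64.
strawberries only: max(22/4, 46/19) = 5.5 servings → $6.05.
avocado + strawberries: the both-tight solution has a negative serving — not a feasible corner.
The minimum over all feasible corners is $5.64.

$5.64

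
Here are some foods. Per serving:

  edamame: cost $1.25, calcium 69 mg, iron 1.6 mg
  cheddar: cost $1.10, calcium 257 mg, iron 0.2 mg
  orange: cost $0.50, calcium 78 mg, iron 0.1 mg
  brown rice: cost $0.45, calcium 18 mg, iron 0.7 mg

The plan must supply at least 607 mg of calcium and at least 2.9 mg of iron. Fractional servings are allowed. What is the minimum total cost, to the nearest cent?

Compare the cost at each extreme point of the feasible region.
edamame only: max(607/69, 2.9/1.6) = 8.797 servings → $11.00.
cheddar only: max(607/257, 2.9/0.2) = 14.5 servings → $15.95.
orange only: max(607/78, 2.9/0.1) = 29 servings → $14.50.
brown rice only: max(607/18, 2.9/0.7) = 33.72 servings → $15.18.
edamame + cheddar with both tight: 1.57 servings and 1.94 servings → $4.10.
edamame + orange with both tight: 1.404 servings and 6.54 servings → $5.02.
edamame + brown rice: the both-tight solution has a negative serving — not a feasible corner.
cheddar + orange: the both-tight solution has a negative serving — not a feasible corner.
cheddar + brown rice with both tight: 2.114 servings and 3.539 servings → $3.92.
orange + brown rice with both tight: 7.059 servings and 3.134 servings → $4.94.
The minimum over all feasible corners is $3.92.

$3.92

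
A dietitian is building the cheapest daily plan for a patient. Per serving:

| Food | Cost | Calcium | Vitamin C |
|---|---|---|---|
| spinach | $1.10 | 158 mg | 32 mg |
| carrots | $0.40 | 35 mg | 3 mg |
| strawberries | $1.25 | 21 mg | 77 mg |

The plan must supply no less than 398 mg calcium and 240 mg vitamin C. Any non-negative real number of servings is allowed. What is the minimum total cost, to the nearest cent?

$5.19

This is a tiny linear program; its minimum lies at a vertex of the feasible set. List the vertices and price them.
spinach only: max(398/158, 240/32) = 7.5 servings → $8.25.
carrots only: max(398/35, 240/3) = 80 servings → $32.00.
strawberries only: max(398/21, 240/77) = 18.95 servings → $23.69.
spinach + carrots: intersection lies outside the first quadrant.
spinach + strawberries with both tight: 2.228 servings and 2.191 servings → $5.19.
carrots + strawberries with both tight: 9.729 servings and 2.738 servings → $7.31.
So the least-cost plan costs $5.19.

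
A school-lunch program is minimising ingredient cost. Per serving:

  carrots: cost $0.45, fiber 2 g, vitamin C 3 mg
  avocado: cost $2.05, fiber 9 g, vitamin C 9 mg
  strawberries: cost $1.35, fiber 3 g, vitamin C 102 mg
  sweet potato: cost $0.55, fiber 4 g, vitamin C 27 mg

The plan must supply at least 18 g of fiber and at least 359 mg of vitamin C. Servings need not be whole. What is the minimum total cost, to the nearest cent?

$5.20

At the optimum either one food covers both requirements or two foods hit both targets exactly; no other combination can be cheaper.
carrots only: max(18/2, 359/3) = 119.7 servings → $53.85.
avocado only: max(18/9, 359/9) = 39.89 servings → $81.77.
strawberries only: max(18/3, 359/102) = 6 servings → $8.10.
sweet potato only: max(18/4, 359/27) = 13.3 servings → $7.31.
carrots + avocado: the both-tight solution has a negative serving — not a feasible corner.
carrots + strawberries with both tight: 3.892 servings and 3.405 servings → $6.35.
carrots + sweet potato: intersection lies outside the first quadrant.
avocado + strawberries with both tight: 0.8519 servings and 3.444 servings → $6.40.
avocado + sweet potato: intersection lies outside the first quadrant.
strawberries + sweet potato with both tight: 2.905 servings and 2.321 servings → $5.20.
The minimum over all feasible corners is $5.20.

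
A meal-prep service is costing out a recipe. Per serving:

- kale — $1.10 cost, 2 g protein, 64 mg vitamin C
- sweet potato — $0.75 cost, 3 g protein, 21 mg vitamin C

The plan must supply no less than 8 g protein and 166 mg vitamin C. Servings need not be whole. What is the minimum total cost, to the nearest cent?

$3.32

kale only: max(8/2, 166/64) = 4 servings → $4.40.
sweet potato only: max(8/3, 166/21) = 7.905 servings → $5.93.
kale + sweet potato with both tight: 2.2 servings and 1.2 servings → $3.32.
The minimum over all feasible corners is $3.32.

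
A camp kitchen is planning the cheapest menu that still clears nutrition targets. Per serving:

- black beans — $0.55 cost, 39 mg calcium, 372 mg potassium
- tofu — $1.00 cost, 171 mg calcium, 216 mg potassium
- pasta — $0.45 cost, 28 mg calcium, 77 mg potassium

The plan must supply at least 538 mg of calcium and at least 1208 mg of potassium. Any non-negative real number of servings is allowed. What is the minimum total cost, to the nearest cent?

Minimising a linear cost over {calcium ≥ 538, potassium ≥ 1208, servings ≥ 0} — the optimum is at a vertex, using one or two foods.
black beans only: max(538/39, 1208/372) = 13.79 servings → $7.59.
tofu only: max(538/171, 1208/216) = 5.593 servings → $5.59.
pasta only: max(538/28, 1208/77) = 19.21 servings → $8.65.
black beans + tofu with both tight: 1.637 servings and 2.773 servings → $3.67.
black beans + pasta: intersection lies outside the first quadrant.
tofu + pasta with both tight: 1.068 servings and 12.69 servings → $6.78.
Cheapest feasible corner: $3.67.

$3.67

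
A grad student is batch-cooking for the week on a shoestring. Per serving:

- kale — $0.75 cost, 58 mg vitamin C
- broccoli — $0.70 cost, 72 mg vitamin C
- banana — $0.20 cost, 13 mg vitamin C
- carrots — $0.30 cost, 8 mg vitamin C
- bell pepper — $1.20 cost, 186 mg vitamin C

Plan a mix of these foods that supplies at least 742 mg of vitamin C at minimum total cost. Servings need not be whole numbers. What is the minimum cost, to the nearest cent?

Cost per mg of vitamin C: bell pepper $0.0065, broccoli $0.0097, kale $0.0129, banana $0.0154, carrots $0.0375.
With no serving limits, use only bell pepper: 742 mg / 186 mg = 3.989 servings × $1.20 = $4.79.

$4.79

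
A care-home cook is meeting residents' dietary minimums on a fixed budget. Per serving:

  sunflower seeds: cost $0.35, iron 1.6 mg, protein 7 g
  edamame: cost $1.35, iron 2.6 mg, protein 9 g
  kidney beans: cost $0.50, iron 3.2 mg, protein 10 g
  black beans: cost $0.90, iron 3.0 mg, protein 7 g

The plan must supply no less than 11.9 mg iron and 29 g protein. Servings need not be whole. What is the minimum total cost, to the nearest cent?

$1.86

sunflower seeds only: max(11.9/1.6, 29/7) = 7.438 servings → $2.60.
edamame only: max(11.9/2.6, 29/9) = 4.577 servings → $6.18.
kidney beans only: max(11.9/3.2, 29/10) = 3.719 servings → $1.86.
black beans only: max(11.9/3.0, 29/7) = 4.143 servings → $3.73.
sunflower seeds + edamame: intersection lies outside the first quadrant.
sunflower seeds + kidney beans: the both-tight solution has a negative serving — not a feasible corner.
sunflower seeds + black beans with both tight: 0.3776 servings and 3.765 servings → $3.52.
edamame + kidney beans: the both-tight solution has a negative serving — not a feasible corner.
edamame + black beans with both tight: 0.4205 servings and 3.602 servings → $3.81.
kidney beans + black beans with both tight: 0.4868 servings and 3.447 servings → $3.35.
Cheapest feasible corner: $1.86.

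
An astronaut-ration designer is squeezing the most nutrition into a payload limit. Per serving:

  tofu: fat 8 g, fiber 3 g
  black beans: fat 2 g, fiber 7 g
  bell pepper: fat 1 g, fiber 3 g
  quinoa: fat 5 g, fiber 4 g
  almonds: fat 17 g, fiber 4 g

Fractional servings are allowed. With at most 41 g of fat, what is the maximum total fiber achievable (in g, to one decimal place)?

Fiber per g fat: black beans 3.5, bell pepper 3, quinoa 0.8, tofu 0.375, almonds 0.2353.
With no serving limits, spend the whole fat allowance on black beans: 41 g / 2 g × 7 g = 143.5 g.

143.5 g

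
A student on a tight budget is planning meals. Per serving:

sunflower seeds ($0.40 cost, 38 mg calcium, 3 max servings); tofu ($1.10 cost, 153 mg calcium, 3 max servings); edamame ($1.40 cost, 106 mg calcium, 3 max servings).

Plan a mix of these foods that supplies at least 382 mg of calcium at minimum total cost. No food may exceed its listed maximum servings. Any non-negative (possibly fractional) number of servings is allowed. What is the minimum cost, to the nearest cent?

$2.75

Cost per mg of calcium: tofu $0.0072, sunflower seeds $0.0105, edamame $0.0132.
Take 2.497 servings of tofu: +382.0 mg calcium for $2.75 (total $2.75, still need 0.0 mg).
Greedy by cheapest-per-mg is optimal for a single linear constraint, so the minimum cost is $2.75.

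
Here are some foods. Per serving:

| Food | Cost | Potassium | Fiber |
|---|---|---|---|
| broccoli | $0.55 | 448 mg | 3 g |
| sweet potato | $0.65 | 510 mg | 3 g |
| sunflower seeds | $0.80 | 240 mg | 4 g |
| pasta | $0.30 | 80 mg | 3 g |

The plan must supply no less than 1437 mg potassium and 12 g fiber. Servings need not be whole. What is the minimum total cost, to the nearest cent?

This is a tiny linear program; its minimum lies at a vertex of the feasible set. List the vertices and price them.
broccoli only: max(1437/448, 12/3) = 4 servings → $2.20.
sweet potato only: max(1437/510, 12/3) = 4 servings → $2.60.
sunflower seeds only: max(1437/240, 12/4) = 5.987 servings → $4.79.
pasta only: max(1437/80, 12/3) = 17.96 servings → $5.39.
broccoli + sweet potato with both targets exact would need a negative amount; discard.
broccoli + sunflower seeds with both tight: 2.675 servings and 0.9935 servings → $2.27.
broccoli + pasta with both tight: 3.035 servings and 0.9647 servings → $1.96.
sweet potato + sunflower seeds with both tight: 2.173 servings and 1.37 servings → $2.51.
sweet potato + pasta with both tight: 2.598 servings and 1.402 servings → $2.11.
sunflower seeds + pasta: intersection lies outside the first quadrant.
The minimum over all feasible corners is $1.96.

$1.96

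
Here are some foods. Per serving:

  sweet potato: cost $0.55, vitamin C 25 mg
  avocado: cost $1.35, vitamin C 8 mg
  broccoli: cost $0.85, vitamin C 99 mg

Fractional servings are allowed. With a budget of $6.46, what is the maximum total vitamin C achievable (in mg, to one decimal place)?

752.4 mg

Vitamin C per dollar: broccoli 116.5, sweet potato 45.45, avocado 5.926.
With no serving limits, spend the whole cost allowance on broccoli: $6.46 / $0.85 × 99 mg = 752.4 mg.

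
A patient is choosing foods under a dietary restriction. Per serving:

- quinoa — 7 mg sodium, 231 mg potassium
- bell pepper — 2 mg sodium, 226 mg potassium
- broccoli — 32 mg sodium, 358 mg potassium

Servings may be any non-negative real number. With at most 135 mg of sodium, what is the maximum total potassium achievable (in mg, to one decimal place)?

15255.0 mg

Potassium per mg sodium: bell pepper 113, quinoa 33, broccoli 11.19.
With no serving limits, spend the whole sodium allowance on bell pepper: 135 mg / 2 mg × 226 mg = 15255.0 mg.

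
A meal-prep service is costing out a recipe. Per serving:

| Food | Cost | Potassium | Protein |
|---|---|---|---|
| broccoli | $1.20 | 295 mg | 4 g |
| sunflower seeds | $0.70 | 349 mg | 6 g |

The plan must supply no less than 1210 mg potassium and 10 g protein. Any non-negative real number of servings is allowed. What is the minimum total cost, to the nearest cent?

An LP optimum is at a vertex; with two nutrient constraints at most two foods are used. Check each candidate.
broccoli only: max(1210/295, 10/4) = 4.102 servings → $4.92.
sunflower seeds only: max(1210/349, 10/6) = 3.467 servings → $2.43.
broccoli + sunflower seeds with both targets exact would need a negative amount; discard.
So the least-cost plan costs $2.43.

$2.43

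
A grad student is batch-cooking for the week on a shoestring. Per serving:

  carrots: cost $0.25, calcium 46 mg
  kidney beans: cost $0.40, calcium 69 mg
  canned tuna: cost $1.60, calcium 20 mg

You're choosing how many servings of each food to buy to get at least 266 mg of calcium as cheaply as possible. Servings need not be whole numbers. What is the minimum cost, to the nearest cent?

$1.45

Cost per mg of calcium: carrots $0.0054, kidney beans $0.0058, canned tuna $0.0800.
With no serving limits, use only carrots: 266 mg / 46 mg = 5.783 servings × $0.25 = $1.45.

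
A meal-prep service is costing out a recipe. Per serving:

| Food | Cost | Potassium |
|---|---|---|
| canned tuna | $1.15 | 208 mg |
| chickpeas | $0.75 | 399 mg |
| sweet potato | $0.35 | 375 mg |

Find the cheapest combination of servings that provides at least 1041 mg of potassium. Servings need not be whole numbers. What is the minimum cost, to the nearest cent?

Cost per mg of potassium: sweet potato $0.0009, chickpeas $0.0019, canned tuna $0.0055.
With no serving limits, use only sweet potato: 1041 mg / 375 mg = 2.776 servings × $0.35 = $0.97.

$0.97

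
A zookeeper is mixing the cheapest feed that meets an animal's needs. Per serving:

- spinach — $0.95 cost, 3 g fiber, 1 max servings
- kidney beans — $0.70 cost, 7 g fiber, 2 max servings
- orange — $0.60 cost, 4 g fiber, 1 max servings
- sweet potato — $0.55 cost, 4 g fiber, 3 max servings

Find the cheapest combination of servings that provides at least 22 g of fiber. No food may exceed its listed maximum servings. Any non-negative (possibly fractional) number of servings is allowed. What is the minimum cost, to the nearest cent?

Cost per g of fiber: kidney beans $0.1000, sweet potato $0.1375, orange $0.1500, spinach $0.3167.
Take 2 servings of kidney beans: +14.0 g fiber for $1.40 (total $1.40, still need 8.0 g).
Take 2 servings of sweet potato: +8.0 g fiber for $1.10 (total $2.50, still need 0.0 g).
Greedy by cheapest-per-g is optimal for a single linear constraint, so the minimum cost is $2.50.

$2.50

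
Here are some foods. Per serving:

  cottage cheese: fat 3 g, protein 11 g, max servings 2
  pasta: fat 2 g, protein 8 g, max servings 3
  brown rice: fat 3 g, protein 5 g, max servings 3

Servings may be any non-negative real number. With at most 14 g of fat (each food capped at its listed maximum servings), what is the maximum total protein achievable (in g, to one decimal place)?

Protein per g fat: pasta 4, cottage cheese 3.667, brown rice 1.667.
Take 3 servings of pasta: uses 6 g fat, +24.0 g protein (running total 24.0 g).
Take 2 servings of cottage cheese: uses 6 g fat, +22.0 g protein (running total 46.0 g).
Take 0.6667 servings of brown rice: uses 2 g fat, +3.3 g protein (running total 49.3 g).
Filling greedily by protein-per-g fat is optimal for one linear limit, giving 49.3 g.

49.3 g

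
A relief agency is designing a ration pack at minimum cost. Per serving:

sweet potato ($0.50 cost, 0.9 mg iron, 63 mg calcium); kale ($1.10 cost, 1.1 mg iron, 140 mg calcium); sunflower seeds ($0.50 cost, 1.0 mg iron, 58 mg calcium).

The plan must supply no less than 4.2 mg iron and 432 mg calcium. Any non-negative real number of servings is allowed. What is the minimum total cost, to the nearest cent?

Two binding constraints pin down two serving amounts, so the optimal mix uses at most two foods. The candidates are each food alone (scaled to the tighter of iron/calcium) and each pair with both constraints tight.
sweet potato only: max(4.2/0.9, 432/63) = 6.857 servings → $3.43.
kale only: max(4.2/1.1, 432/140) = 3.818 servings → $4.20.
sunflower seeds only: max(4.2/1.0, 432/58) = 7.448 servings → $3.72.
sweet potato + kale with both tight: 1.989 servings and 2.19 servings → $3.40.
sweet potato + sunflower seeds: the both-tight solution has a negative serving — not a feasible corner.
kale + sunflower seeds with both tight: 2.472 servings and 1.48 servings → $3.46.
So the least-cost plan costs $3.40.

$3.40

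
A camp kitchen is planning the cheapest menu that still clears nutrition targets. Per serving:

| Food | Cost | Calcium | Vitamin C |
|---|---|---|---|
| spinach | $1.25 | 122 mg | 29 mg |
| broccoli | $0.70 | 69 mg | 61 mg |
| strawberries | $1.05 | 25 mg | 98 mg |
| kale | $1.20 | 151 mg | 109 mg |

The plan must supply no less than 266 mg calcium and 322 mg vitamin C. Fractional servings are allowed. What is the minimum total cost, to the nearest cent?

At the optimum either one food covers both requirements or two foods hit both targets exactly; no other combination can be cheaper.
spinach only: max(266/122, 322/29) = 11.1 servings → $13.88.
broccoli only: max(266/69, 322/61) = 5.279 servings → $3.70.
strawberries only: max(266/25, 322/98) = 10.64 servings → $11.17.
kale only: max(266/151, 322/109) = 2.954 servings → $3.54.
spinach + broccoli: intersection lies outside the first quadrant.
spinach + strawberries with both tight: 1.604 servings and 2.811 servings → $4.96.
spinach + kale: the both-tight solution has a negative serving — not a feasible corner.
broccoli + strawberries with both tight: 3.441 servings and 1.144 servings → $3.61.
broccoli + kale with both targets exact would need a negative amount; discard.
strawberries + kale with both tight: 1.626 servings and 1.492 servings → $3.50.
Cheapest feasible corner: $3.50.

$3.50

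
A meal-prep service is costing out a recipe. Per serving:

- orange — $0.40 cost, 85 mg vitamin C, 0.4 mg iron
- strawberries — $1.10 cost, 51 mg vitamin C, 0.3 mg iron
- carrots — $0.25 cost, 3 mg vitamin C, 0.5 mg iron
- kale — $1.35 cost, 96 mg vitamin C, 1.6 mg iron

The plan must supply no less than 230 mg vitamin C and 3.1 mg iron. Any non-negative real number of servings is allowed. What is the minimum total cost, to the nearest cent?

$2.06

Two binding constraints pin down two serving amounts, so the optimal mix uses at most two foods. The candidates are each food alone (scaled to the tighter of vitamin C/iron) and each pair with both constraints tight.
orange only: max(230/85, 3.1/0.4) = 7.75 servings → $3.10.
strawberries only: max(230/51, 3.1/0.3) = 10.33 servings → $11.37.
carrots only: max(230/3, 3.1/0.5) = 76.67 servings → $19.17.
kale only: max(230/96, 3.1/1.6) = 2.396 servings → $3.23.
orange + strawberries: the both-tight solution has a negative serving — not a feasible corner.
orange + carrots with both tight: 2.559 servings and 4.153 servings → $2.06.
orange + kale with both tight: 0.7213 servings and 1.757 servings → $2.66.
strawberries + carrots with both tight: 4.297 servings and 3.622 servings → $5.63.
strawberries + kale with both tight: 1.333 servings and 1.688 servings → $3.74.
carrots + kale: intersection lies outside the first quadrant.
The minimum over all feasible corners is $2.06.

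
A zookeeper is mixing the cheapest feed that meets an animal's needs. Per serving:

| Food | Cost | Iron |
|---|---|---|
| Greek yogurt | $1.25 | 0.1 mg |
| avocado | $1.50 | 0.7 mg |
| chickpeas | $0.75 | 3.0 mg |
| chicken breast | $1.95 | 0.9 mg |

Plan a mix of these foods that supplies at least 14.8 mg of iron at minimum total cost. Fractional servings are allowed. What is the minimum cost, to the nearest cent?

Cost per mg of iron: chickpeas $0.2500, avocado $2.1429, chicken breast $2.1667, Greek yogurt $12.5000.
With no serving limits, use only chickpeas: 14.8 mg / 3.0 mg = 4.933 servings × $0.75 = $3.70.

$3.70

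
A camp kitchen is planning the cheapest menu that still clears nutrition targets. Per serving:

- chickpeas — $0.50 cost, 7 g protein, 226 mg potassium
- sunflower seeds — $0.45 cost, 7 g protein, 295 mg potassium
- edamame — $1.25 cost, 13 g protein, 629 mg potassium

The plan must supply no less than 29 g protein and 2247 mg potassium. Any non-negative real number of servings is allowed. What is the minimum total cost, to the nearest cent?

With two linear requirements the optimum uses one or two foods; enumerate the corners.
chickpeas only: max(29/7, 2247/226) = 9.942 servings → $4.97.
sunflower seeds only: max(29/7, 2247/295) = 7.617 servings → $3.43.
edamame only: max(29/13, 2247/629) = 3.572 servings → $4.47.
chickpeas + sunflower seeds: intersection lies outside the first quadrant.
chickpeas + edamame: the both-tight solution has a negative serving — not a feasible corner.
sunflower seeds + edamame with both targets exact would need a negative amount; discard.
So the least-cost plan costs $3.43.

$3.43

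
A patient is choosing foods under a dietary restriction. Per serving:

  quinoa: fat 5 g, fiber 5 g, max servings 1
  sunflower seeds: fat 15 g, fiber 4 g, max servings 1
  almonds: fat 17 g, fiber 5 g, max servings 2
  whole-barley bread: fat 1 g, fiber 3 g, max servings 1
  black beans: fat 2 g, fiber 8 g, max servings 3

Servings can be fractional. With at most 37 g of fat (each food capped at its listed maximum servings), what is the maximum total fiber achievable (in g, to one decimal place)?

39.4 g

Fiber per g fat: black beans 4, whole-barley bread 3, quinoa 1, almonds 0.2941, sunflower seeds 0.2667.
Take 3 servings of black beans: uses 6 g fat, +24.0 g fiber (running total 24.0 g).
Take 1 serving of whole-barley bread: uses 1 g fat, +3.0 g fiber (running total 27.0 g).
Take 1 serving of quinoa: uses 5 g fat, +5.0 g fiber (running total 32.0 g).
Take 1.471 servings of almonds: uses 25 g fat, +7.4 g fiber (running total 39.4 g).
Greedy by best ratio exhausts the fat allowance optimally: 39.4 g.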